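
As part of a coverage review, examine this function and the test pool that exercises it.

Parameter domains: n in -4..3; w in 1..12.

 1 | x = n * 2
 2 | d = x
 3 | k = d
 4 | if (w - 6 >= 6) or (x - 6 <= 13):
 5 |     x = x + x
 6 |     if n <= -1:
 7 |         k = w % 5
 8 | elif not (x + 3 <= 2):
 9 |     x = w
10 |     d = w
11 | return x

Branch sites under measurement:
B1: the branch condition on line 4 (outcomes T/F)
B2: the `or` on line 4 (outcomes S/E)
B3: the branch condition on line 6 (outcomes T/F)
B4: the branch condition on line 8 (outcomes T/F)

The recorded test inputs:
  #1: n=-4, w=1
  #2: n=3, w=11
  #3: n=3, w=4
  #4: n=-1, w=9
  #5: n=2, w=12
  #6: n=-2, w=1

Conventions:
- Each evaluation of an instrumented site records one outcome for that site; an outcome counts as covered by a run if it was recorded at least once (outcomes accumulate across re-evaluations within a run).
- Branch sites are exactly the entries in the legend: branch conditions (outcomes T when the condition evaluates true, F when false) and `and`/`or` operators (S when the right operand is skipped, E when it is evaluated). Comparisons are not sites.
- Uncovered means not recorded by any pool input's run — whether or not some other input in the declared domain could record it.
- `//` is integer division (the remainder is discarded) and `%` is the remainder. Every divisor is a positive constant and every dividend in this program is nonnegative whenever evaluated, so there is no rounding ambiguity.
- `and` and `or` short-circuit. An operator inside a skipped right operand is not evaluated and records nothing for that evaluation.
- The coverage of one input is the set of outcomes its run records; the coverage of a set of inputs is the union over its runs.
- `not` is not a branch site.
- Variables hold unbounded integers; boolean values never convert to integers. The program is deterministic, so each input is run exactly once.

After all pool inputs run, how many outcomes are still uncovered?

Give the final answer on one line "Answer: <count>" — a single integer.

#1 (n=-4, w=1) -> covered: B1=T, B2=E, B3=T
#2 (n=3, w=11) -> covered: B1=T, B2=E, B3=F
#3 (n=3, w=4) -> covered: B1=T, B2=E, B3=F
#4 (n=-1, w=9) -> covered: B1=T, B2=E, B3=T
#5 (n=2, w=12) -> covered: B1=T, B2=S, B3=F
#6 (n=-2, w=1) -> covered: B1=T, B2=E, B3=T
union over the pool: B1=T, B2=S, B2=E, B3=T, B3=F
uncovered (3 of 8): B1=F, B4=T, B4=F

Answer: 3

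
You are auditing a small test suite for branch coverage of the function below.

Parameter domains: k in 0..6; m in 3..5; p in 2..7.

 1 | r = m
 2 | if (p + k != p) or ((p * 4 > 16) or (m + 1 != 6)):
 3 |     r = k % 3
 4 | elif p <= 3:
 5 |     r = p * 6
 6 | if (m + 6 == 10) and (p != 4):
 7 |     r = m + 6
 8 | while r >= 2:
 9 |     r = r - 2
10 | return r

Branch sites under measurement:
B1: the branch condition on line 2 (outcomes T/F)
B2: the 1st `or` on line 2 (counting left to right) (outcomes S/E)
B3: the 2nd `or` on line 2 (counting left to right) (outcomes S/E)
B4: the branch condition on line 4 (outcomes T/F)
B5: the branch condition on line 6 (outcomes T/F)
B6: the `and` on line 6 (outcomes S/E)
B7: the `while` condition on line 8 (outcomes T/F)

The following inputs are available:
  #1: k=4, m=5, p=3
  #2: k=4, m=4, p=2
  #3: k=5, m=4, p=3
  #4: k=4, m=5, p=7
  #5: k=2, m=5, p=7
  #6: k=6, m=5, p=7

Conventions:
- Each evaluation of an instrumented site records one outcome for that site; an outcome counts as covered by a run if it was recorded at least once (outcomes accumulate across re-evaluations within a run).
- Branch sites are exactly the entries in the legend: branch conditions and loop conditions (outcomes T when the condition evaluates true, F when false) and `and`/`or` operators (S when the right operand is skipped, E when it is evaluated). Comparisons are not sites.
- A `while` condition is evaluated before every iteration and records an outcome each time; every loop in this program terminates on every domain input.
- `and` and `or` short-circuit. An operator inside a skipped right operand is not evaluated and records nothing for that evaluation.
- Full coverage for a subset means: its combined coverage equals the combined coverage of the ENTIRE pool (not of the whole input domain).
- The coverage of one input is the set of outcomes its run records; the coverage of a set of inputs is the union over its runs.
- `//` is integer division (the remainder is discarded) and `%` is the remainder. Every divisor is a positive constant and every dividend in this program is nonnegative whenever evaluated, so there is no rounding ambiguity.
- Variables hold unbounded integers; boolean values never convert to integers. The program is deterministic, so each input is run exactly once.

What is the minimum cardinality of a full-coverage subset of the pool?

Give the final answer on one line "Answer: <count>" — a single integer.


run #1 (k=4, m=5, p=3) runs B2->S, B1->T, B6->S, B5->F, B7->F; records B1=T, B2=S, B5=F, B6=S, B7=F
run #2 (k=4, m=4, p=2) runs B2->S, B1->T, B6->E, B5->T, B7->T, B7->T, B7->T, B7->T, B7->T, B7->F; records B1=T, B2=S, B5=T, B6=E, B7=T, B7=F
run #3 (k=5, m=4, p=3) runs B2->S, B1->T, B6->E, B5->T, B7->T, B7->T, B7->T, B7->T, B7->T, B7->F; records B1=T, B2=S, B5=T, B6=E, B7=T, B7=F
run #4 (k=4, m=5, p=7) runs B2->S, B1->T, B6->S, B5->F, B7->F; records B1=T, B2=S, B5=F, B6=S, B7=F
run #5 (k=2, m=5, p=7) runs B2->S, B1->T, B6->S, B5->F, B7->T, B7->F; records B1=T, B2=S, B5=F, B6=S, B7=T, B7=F
run #6 (k=6, m=5, p=7) runs B2->S, B1->T, B6->S, B5->F, B7->F; records B1=T, B2=S, B5=F, B6=S, B7=F
together the pool reaches 8 outcomes: B1=T, B2=S, B5=T, B5=F, B6=S, B6=E, B7=T, B7=F
checked all size-1 subsets: none covers 8 outcomes (max 6/8)
size 2: inputs {1, 2} cover all 8 outcomes, and no lexicographically smaller subset of this size does
Answer: 2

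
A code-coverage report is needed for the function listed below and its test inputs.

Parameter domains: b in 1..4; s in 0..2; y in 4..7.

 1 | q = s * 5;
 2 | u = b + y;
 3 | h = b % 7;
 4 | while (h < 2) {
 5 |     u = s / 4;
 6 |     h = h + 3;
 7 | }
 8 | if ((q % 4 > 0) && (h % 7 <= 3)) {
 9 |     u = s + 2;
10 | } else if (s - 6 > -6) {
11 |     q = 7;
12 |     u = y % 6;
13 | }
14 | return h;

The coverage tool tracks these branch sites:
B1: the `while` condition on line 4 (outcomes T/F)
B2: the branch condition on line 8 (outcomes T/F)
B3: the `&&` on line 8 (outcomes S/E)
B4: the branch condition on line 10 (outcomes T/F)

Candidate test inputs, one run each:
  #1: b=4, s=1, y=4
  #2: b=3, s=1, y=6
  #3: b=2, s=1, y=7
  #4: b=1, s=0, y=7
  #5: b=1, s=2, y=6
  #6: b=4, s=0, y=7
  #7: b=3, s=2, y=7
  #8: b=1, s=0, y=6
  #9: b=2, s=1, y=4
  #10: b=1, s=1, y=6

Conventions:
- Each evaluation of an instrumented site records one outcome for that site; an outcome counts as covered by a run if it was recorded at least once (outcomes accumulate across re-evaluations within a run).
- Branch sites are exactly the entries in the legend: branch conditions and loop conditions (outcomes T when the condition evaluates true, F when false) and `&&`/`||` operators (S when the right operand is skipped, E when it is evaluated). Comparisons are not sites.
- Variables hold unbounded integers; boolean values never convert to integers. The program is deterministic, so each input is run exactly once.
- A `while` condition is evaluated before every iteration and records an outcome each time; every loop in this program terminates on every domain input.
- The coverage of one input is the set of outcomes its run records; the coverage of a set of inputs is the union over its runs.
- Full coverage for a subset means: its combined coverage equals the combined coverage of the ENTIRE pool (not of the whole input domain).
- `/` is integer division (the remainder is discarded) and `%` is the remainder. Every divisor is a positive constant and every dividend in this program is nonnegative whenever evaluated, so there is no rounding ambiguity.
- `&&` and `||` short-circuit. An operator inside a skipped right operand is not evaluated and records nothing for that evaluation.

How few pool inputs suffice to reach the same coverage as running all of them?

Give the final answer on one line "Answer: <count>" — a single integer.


input #1, b=4, s=1, y=4: events B1->F, B3->E, B2->F, B4->T; outcomes B1=F, B2=F, B3=E, B4=T
input #2, b=3, s=1, y=6: events B1->F, B3->E, B2->T; outcomes B1=F, B2=T, B3=E
input #3, b=2, s=1, y=7: events B1->F, B3->E, B2->T; outcomes B1=F, B2=T, B3=E
input #4, b=1, s=0, y=7: events B1->T, B1->F, B3->S, B2->F, B4->F; outcomes B1=T, B1=F, B2=F, B3=S, B4=F
input #5, b=1, s=2, y=6: events B1->T, B1->F, B3->E, B2->F, B4->T; outcomes B1=T, B1=F, B2=F, B3=E, B4=T
input #6, b=4, s=0, y=7: events B1->F, B3->S, B2->F, B4->F; outcomes B1=F, B2=F, B3=S, B4=F
input #7, b=3, s=2, y=7: events B1->F, B3->E, B2->T; outcomes B1=F, B2=T, B3=E
input #8, b=1, s=0, y=6: events B1->T, B1->F, B3->S, B2->F, B4->F; outcomes B1=T, B1=F, B2=F, B3=S, B4=F
input #9, b=2, s=1, y=4: events B1->F, B3->E, B2->T; outcomes B1=F, B2=T, B3=E
input #10, b=1, s=1, y=6: events B1->T, B1->F, B3->E, B2->F, B4->T; outcomes B1=T, B1=F, B2=F, B3=E, B4=T
the full pool covers 8 outcomes: B1=T, B1=F, B2=T, B2=F, B3=S, B3=E, B4=T, B4=F
checked all size-1 subsets: none covers 8 outcomes (max 5/8)
checked all size-2 subsets: none covers 8 outcomes (max 7/8)
inputs {1, 2, 4} (size 3) cover everything; no size-3 subset with a lexicographically smaller index list covers all 8
Answer: 3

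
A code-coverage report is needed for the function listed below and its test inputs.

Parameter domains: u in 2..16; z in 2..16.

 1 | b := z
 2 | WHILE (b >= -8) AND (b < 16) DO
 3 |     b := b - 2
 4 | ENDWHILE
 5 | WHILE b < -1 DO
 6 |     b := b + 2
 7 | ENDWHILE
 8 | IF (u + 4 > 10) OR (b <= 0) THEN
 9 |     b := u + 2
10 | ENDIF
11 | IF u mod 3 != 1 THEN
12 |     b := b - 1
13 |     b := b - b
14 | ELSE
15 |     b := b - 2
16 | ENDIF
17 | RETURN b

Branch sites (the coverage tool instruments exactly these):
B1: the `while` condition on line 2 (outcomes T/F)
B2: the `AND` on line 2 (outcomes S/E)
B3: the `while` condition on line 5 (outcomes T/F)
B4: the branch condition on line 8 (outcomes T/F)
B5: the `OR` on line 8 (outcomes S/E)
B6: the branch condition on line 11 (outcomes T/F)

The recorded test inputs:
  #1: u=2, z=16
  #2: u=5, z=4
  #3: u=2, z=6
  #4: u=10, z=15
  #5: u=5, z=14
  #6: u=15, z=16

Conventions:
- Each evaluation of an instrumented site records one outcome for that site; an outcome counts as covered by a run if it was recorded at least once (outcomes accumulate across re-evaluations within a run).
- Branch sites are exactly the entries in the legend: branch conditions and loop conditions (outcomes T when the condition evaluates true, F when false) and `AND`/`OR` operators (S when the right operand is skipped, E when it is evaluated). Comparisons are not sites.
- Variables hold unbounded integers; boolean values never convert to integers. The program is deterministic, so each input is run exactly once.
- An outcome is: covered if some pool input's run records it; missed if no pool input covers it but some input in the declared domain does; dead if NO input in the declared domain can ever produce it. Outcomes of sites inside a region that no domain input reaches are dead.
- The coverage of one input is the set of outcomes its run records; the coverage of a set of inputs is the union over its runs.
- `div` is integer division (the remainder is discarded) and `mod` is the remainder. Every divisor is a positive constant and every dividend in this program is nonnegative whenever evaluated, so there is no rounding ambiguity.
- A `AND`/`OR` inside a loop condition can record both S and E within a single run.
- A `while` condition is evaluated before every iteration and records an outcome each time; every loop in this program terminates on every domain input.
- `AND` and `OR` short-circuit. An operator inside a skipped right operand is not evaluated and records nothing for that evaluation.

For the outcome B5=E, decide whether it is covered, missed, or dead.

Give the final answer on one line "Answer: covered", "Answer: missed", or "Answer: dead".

B5=E is recorded by pool input(s) 1, 2, 3, 5 -> covered

Answer: covered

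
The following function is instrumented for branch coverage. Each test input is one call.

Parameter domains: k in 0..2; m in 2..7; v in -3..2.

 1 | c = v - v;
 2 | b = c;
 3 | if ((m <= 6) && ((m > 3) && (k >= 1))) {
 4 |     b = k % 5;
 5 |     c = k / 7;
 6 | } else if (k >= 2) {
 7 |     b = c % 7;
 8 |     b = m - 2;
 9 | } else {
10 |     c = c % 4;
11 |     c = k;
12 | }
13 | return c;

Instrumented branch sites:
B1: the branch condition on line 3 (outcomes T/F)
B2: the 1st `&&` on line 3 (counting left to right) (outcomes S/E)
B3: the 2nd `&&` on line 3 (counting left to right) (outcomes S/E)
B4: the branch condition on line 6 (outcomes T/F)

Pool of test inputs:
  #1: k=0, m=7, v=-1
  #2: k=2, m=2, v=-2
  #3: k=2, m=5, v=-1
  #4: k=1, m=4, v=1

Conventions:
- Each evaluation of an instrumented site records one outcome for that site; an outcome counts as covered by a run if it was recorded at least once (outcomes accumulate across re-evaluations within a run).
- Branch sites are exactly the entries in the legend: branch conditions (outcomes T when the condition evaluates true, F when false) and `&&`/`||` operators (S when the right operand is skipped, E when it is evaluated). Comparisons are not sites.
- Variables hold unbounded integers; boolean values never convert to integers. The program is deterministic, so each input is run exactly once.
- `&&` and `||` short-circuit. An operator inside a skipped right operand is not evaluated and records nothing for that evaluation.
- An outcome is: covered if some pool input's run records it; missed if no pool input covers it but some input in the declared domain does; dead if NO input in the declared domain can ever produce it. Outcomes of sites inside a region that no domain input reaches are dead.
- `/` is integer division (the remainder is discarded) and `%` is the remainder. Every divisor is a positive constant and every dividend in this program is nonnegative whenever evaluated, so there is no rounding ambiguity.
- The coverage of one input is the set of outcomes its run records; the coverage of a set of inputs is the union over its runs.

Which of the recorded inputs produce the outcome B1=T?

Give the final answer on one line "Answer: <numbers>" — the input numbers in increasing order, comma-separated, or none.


input #1 (k=0, m=7, v=-1): does not produce B1=T
input #2 (k=2, m=2, v=-2): does not produce B1=T
input #3 (k=2, m=5, v=-1): produces B1=T
input #4 (k=1, m=4, v=1): produces B1=T
Answer: 3, 4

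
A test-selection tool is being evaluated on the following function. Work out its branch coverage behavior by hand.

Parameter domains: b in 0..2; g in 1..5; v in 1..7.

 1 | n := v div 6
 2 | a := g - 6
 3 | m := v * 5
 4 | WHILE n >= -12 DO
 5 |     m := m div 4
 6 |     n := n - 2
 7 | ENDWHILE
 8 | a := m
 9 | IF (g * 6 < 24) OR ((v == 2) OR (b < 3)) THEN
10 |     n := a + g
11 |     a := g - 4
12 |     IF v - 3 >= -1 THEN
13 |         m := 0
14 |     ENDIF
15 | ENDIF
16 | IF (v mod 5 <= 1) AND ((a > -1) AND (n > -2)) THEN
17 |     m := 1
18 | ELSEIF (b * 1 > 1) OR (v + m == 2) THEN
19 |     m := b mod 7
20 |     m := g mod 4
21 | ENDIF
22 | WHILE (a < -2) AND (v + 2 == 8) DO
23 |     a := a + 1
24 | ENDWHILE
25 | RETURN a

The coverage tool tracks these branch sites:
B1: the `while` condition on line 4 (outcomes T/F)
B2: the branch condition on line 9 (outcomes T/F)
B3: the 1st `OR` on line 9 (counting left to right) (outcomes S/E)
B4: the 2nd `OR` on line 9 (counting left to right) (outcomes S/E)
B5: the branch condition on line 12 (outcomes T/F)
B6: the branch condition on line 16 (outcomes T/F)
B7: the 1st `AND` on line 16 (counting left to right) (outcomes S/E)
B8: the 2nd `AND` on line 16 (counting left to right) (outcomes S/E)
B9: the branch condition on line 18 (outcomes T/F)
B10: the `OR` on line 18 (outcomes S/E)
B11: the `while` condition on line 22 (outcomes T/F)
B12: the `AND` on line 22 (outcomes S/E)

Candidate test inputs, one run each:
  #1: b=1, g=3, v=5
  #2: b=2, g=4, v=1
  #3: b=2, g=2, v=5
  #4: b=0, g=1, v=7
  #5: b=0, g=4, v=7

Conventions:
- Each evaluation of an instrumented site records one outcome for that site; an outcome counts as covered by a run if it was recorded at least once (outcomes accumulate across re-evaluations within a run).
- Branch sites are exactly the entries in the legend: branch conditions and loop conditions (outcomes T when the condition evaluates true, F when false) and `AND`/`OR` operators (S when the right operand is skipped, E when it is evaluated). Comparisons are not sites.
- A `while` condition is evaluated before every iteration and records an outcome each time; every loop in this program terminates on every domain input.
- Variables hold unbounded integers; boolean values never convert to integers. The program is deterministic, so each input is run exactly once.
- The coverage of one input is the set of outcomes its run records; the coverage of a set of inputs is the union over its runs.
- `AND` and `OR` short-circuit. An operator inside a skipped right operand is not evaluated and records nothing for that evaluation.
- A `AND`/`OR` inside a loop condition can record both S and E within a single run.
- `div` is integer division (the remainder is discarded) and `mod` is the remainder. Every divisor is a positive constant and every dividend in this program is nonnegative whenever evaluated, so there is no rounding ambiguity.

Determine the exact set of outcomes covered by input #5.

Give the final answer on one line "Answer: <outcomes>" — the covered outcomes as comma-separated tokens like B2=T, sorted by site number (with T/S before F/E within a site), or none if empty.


Simulating input #5 (b=0, g=4, v=7) step by step:
  B1->T, B1->T, B1->T, B1->T, B1->T, B1->T, B1->T, B1->F, B3->E, B4->E
  B2->T, B5->T, B7->S, B6->F, B10->E, B9->F, B12->S, B11->F
as a set, this run covers: B1=T, B1=F, B2=T, B3=E, B4=E, B5=T, B6=F, B7=S, B9=F, B10=E, B11=F, B12=S
Answer: B1=T, B1=F, B2=T, B3=E, B4=E, B5=T, B6=F, B7=S, B9=F, B10=E, B11=F, B12=S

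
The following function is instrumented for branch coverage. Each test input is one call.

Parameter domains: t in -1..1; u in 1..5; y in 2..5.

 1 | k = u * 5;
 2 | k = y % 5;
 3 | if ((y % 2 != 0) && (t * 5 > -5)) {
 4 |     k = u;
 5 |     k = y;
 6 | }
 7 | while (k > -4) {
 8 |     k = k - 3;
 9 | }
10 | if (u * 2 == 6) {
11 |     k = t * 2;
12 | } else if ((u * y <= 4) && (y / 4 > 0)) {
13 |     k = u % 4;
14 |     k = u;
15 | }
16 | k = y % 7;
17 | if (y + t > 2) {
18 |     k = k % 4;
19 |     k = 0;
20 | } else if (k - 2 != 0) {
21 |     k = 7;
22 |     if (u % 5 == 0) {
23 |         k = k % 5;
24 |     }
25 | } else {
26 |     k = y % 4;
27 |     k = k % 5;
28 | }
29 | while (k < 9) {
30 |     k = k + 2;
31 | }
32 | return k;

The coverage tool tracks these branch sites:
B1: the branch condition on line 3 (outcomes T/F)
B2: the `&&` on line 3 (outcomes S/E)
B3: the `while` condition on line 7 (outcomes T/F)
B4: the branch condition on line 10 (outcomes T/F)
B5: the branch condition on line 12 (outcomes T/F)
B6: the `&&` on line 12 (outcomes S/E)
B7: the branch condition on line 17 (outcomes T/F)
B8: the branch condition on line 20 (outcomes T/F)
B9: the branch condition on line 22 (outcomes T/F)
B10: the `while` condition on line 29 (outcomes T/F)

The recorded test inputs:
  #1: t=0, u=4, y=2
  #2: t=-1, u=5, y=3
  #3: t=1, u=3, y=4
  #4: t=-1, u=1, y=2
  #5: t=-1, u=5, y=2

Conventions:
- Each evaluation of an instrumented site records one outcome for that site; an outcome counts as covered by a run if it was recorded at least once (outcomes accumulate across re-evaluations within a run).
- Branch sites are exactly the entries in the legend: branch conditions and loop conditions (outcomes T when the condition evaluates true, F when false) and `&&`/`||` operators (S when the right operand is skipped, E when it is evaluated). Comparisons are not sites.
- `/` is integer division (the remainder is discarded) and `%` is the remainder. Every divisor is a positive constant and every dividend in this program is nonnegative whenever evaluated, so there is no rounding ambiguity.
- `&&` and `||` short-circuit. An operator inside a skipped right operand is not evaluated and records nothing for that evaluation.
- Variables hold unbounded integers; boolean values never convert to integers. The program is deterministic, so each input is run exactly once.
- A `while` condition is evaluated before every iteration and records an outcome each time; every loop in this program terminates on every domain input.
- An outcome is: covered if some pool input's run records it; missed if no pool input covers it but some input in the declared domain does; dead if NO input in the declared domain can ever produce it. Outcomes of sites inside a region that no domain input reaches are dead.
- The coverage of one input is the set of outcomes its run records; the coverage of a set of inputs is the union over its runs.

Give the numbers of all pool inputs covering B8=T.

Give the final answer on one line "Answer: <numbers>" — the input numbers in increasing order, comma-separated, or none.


input #1 (t=0, u=4, y=2): does not record B8=T
input #2 (t=-1, u=5, y=3): records B8=T
input #3 (t=1, u=3, y=4): does not record B8=T
input #4 (t=-1, u=1, y=2): does not record B8=T
input #5 (t=-1, u=5, y=2): does not record B8=T
Answer: 2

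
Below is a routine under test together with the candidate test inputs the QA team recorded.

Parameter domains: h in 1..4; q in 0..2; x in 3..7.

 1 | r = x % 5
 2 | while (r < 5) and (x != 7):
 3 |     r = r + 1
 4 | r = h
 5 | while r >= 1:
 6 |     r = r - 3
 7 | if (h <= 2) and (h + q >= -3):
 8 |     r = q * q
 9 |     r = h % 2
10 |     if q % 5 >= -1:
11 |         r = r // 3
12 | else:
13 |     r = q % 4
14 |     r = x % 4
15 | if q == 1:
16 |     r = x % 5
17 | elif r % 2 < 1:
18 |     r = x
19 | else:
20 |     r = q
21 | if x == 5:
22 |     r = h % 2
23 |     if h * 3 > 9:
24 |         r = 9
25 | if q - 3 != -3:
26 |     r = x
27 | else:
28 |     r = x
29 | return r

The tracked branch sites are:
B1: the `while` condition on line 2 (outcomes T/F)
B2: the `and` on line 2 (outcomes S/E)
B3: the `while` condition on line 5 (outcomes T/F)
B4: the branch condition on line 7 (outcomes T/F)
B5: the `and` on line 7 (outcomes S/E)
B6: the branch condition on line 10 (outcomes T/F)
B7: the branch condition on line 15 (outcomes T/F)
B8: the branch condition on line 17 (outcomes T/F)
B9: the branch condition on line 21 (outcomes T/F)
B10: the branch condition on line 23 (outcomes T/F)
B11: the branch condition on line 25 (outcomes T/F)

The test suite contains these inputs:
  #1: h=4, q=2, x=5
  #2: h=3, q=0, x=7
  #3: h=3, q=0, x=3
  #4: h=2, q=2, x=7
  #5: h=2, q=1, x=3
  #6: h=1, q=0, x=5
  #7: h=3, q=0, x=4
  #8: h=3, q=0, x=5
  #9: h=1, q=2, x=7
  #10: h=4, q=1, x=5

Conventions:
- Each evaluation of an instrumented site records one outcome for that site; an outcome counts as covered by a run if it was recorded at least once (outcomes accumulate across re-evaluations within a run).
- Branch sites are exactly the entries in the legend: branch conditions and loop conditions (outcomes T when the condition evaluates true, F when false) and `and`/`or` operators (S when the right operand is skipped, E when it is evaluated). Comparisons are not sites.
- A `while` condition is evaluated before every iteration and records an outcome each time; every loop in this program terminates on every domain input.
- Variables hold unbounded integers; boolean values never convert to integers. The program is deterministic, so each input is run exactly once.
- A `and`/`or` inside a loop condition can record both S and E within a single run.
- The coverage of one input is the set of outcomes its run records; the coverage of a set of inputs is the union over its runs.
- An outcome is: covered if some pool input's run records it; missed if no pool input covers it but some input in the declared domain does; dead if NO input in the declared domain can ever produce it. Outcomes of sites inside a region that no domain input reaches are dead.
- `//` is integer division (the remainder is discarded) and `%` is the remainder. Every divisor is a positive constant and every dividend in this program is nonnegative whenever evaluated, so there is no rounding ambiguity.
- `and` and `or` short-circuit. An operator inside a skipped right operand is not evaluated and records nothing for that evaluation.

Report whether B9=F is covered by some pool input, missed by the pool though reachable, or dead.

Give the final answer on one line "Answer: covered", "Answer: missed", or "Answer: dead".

B9=F is recorded by pool input(s) 2, 3, 4, 5, 7, 9 -> covered

Answer: covered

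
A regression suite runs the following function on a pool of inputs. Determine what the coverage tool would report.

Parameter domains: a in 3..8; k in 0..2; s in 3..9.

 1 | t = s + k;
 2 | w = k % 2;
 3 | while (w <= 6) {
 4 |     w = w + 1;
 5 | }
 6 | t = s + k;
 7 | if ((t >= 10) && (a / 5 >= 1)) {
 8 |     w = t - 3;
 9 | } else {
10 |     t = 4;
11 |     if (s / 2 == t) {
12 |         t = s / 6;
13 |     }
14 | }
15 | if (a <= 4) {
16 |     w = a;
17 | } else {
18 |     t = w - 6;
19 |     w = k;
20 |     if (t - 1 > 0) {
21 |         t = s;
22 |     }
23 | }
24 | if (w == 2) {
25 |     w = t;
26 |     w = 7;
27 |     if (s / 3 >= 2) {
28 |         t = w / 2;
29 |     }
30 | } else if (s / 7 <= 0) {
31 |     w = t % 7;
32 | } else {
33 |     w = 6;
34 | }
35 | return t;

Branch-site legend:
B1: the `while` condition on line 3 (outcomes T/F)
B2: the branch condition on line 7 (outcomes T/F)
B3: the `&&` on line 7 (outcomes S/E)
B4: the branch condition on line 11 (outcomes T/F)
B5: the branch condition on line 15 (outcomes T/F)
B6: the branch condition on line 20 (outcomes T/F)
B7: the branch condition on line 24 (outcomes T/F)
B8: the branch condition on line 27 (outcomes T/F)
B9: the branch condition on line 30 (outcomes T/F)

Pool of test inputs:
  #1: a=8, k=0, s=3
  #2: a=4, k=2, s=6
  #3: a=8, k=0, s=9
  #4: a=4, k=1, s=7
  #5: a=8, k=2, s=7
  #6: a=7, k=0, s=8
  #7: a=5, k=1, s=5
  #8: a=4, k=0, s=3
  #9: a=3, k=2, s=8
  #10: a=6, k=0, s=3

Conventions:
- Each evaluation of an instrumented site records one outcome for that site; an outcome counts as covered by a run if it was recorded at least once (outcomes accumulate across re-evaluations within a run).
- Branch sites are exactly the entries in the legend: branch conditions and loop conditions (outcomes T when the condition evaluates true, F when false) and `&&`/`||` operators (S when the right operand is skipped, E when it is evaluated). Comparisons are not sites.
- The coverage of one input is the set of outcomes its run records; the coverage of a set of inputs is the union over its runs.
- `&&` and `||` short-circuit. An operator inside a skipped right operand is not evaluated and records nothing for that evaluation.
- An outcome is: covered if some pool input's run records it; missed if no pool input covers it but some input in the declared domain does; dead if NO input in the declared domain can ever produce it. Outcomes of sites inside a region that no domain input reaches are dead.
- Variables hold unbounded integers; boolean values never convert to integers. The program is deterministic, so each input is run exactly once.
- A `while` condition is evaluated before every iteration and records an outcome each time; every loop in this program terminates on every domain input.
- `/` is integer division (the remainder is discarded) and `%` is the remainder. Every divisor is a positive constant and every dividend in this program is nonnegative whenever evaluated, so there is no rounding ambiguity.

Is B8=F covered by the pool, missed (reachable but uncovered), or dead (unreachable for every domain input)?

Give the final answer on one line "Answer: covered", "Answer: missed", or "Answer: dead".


no pool input records B8=F
but domain input (a=5, k=2, s=3) does record it -> reachable, so missed
Answer: missed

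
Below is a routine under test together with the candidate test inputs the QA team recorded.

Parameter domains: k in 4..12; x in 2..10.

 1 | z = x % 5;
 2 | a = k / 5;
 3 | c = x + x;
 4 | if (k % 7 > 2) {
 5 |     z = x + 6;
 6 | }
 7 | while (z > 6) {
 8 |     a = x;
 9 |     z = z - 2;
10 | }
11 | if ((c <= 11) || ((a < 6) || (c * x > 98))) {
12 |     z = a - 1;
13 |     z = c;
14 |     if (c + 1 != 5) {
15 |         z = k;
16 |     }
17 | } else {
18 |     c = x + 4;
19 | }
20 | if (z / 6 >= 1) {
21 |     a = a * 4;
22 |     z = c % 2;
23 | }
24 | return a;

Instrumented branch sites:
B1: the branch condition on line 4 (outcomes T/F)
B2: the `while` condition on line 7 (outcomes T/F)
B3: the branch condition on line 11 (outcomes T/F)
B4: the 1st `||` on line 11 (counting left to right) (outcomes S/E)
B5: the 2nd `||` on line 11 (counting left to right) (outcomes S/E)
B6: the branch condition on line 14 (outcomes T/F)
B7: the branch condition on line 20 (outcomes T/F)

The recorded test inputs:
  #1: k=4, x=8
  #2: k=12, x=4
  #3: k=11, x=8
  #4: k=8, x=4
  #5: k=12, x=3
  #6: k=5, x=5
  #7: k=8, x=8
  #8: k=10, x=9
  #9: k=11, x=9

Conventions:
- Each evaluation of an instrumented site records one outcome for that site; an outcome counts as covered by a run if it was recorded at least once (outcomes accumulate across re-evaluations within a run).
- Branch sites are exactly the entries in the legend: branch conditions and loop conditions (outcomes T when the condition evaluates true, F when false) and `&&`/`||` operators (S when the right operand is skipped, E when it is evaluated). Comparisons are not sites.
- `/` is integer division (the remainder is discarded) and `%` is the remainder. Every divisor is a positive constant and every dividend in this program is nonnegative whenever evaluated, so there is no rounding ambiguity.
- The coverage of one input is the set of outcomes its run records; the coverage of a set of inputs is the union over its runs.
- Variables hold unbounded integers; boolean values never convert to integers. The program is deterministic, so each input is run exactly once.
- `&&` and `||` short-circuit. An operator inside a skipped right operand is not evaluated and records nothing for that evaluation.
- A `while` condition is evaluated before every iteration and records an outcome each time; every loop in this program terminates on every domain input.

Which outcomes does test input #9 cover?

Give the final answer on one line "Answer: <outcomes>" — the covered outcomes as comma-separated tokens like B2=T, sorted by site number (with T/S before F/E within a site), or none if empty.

Event log for input #9 (k=11, x=9):
  B1->T, B2->T, B2->T, B2->T, B2->T, B2->T, B2->F, B4->E, B5->E, B3->T
  B6->T, B7->T
collecting distinct outcomes: B1=T, B2=T, B2=F, B3=T, B4=E, B5=E, B6=T, B7=T

Answer: B1=T, B2=T, B2=F, B3=T, B4=E, B5=E, B6=T, B7=T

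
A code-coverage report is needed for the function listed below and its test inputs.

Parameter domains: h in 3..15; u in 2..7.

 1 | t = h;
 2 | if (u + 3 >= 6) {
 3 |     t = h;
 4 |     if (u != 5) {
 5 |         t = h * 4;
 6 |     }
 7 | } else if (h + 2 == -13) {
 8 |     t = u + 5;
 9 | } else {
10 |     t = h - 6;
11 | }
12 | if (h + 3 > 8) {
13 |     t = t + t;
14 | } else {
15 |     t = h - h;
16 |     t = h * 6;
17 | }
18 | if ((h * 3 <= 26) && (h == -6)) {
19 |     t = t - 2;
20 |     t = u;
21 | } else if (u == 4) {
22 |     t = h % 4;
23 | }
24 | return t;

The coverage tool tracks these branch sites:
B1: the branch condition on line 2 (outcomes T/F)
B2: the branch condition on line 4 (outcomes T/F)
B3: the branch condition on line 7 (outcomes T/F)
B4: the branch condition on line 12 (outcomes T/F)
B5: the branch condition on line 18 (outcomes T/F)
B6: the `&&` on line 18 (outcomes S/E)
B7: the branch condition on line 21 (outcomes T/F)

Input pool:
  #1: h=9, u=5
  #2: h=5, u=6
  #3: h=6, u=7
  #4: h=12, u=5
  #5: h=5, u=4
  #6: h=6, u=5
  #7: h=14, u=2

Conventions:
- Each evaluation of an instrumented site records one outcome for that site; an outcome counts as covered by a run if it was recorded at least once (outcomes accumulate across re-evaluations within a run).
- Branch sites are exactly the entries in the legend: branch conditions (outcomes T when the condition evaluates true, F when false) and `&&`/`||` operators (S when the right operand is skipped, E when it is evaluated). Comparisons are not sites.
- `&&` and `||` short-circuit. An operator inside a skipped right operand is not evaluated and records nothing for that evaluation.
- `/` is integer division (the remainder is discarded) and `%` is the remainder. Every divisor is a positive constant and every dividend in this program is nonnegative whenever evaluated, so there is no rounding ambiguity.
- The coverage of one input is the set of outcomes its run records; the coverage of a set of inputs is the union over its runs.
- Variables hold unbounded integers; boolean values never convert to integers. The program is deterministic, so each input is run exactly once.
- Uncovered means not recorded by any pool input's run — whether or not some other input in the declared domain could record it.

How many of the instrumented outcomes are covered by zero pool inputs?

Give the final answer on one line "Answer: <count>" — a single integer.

test 1 (h=9, u=5) hits B1=T, B2=F, B4=T, B5=F, B6=S, B7=F
test 2 (h=5, u=6) hits B1=T, B2=T, B4=F, B5=F, B6=E, B7=F
test 3 (h=6, u=7) hits B1=T, B2=T, B4=T, B5=F, B6=E, B7=F
test 4 (h=12, u=5) hits B1=T, B2=F, B4=T, B5=F, B6=S, B7=F
test 5 (h=5, u=4) hits B1=T, B2=T, B4=F, B5=F, B6=E, B7=T
test 6 (h=6, u=5) hits B1=T, B2=F, B4=T, B5=F, B6=E, B7=F
test 7 (h=14, u=2) hits B1=F, B3=F, B4=T, B5=F, B6=S, B7=F
union over the pool: B1=T, B1=F, B2=T, B2=F, B3=F, B4=T, B4=F, B5=F, B6=S, B6=E, B7=T, B7=F
uncovered (2 of 14): B3=T, B5=T

Answer: 2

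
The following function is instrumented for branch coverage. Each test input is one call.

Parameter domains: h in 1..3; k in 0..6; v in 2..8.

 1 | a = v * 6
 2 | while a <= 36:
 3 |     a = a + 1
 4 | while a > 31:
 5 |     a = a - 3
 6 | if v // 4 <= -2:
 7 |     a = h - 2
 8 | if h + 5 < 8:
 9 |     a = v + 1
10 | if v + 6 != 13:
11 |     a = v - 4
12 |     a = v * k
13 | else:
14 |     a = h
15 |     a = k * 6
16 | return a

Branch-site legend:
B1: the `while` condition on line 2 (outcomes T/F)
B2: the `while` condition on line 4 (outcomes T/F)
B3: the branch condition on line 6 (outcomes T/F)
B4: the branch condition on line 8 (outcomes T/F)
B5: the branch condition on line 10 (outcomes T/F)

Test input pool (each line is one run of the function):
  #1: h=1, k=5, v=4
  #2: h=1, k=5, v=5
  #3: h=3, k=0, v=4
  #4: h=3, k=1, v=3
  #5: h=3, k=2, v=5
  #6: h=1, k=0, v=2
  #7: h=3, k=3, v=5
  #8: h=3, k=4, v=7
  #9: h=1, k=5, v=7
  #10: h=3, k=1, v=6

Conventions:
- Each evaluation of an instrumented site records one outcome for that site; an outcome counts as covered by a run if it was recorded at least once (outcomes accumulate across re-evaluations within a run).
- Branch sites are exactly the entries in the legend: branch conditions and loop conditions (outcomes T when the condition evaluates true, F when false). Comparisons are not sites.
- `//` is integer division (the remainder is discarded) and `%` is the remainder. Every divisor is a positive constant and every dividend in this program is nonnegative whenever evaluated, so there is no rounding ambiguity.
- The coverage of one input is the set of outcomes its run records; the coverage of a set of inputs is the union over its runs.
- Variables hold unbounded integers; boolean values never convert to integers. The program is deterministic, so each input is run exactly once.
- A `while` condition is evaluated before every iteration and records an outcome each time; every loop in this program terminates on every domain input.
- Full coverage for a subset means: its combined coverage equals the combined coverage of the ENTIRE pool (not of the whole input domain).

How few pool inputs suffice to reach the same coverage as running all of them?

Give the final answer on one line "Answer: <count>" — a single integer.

#1 (h=1, k=5, v=4) -> B1->T, B1->T, B1->T, B1->T, B1->T, B1->T, B1->T, B1->T, B1->T, B1->T, B1->T, B1->T, B1->T, B1->F, ...; covered: B1=T, B1=F, B2=T, B2=F, B3=F, B4=T, B5=T
#2 (h=1, k=5, v=5) -> B1->T, B1->T, B1->T, B1->T, B1->T, B1->T, B1->T, B1->F, B2->T, B2->T, B2->F, B3->F, B4->T, B5->T; covered: B1=T, B1=F, B2=T, B2=F, B3=F, B4=T, B5=T
#3 (h=3, k=0, v=4) -> B1->T, B1->T, B1->T, B1->T, B1->T, B1->T, B1->T, B1->T, B1->T, B1->T, B1->T, B1->T, B1->T, B1->F, ...; covered: B1=T, B1=F, B2=T, B2=F, B3=F, B4=F, B5=T
#4 (h=3, k=1, v=3) -> B1->T, B1->T, B1->T, B1->T, B1->T, B1->T, B1->T, B1->T, B1->T, B1->T, B1->T, B1->T, B1->T, B1->T, ...; covered: B1=T, B1=F, B2=T, B2=F, B3=F, B4=F, B5=T
#5 (h=3, k=2, v=5) -> B1->T, B1->T, B1->T, B1->T, B1->T, B1->T, B1->T, B1->F, B2->T, B2->T, B2->F, B3->F, B4->F, B5->T; covered: B1=T, B1=F, B2=T, B2=F, B3=F, B4=F, B5=T
#6 (h=1, k=0, v=2) -> B1->T, B1->T, B1->T, B1->T, B1->T, B1->T, B1->T, B1->T, B1->T, B1->T, B1->T, B1->T, B1->T, B1->T, ...; covered: B1=T, B1=F, B2=T, B2=F, B3=F, B4=T, B5=T
#7 (h=3, k=3, v=5) -> B1->T, B1->T, B1->T, B1->T, B1->T, B1->T, B1->T, B1->F, B2->T, B2->T, B2->F, B3->F, B4->F, B5->T; covered: B1=T, B1=F, B2=T, B2=F, B3=F, B4=F, B5=T
#8 (h=3, k=4, v=7) -> B1->F, B2->T, B2->T, B2->T, B2->T, B2->F, B3->F, B4->F, B5->F; covered: B1=F, B2=T, B2=F, B3=F, B4=F, B5=F
#9 (h=1, k=5, v=7) -> B1->F, B2->T, B2->T, B2->T, B2->T, B2->F, B3->F, B4->T, B5->F; covered: B1=F, B2=T, B2=F, B3=F, B4=T, B5=F
#10 (h=3, k=1, v=6) -> B1->T, B1->F, B2->T, B2->T, B2->F, B3->F, B4->F, B5->T; covered: B1=T, B1=F, B2=T, B2=F, B3=F, B4=F, B5=T
the full pool covers 9 outcomes: B1=T, B1=F, B2=T, B2=F, B3=F, B4=T, B4=F, B5=T, B5=F
no size-1 subset reaches all 9 outcomes (best union: 7/9)
inputs {1, 8} (size 2) cover everything; no size-2 subset with a lexicographically smaller index list covers all 9

Answer: 2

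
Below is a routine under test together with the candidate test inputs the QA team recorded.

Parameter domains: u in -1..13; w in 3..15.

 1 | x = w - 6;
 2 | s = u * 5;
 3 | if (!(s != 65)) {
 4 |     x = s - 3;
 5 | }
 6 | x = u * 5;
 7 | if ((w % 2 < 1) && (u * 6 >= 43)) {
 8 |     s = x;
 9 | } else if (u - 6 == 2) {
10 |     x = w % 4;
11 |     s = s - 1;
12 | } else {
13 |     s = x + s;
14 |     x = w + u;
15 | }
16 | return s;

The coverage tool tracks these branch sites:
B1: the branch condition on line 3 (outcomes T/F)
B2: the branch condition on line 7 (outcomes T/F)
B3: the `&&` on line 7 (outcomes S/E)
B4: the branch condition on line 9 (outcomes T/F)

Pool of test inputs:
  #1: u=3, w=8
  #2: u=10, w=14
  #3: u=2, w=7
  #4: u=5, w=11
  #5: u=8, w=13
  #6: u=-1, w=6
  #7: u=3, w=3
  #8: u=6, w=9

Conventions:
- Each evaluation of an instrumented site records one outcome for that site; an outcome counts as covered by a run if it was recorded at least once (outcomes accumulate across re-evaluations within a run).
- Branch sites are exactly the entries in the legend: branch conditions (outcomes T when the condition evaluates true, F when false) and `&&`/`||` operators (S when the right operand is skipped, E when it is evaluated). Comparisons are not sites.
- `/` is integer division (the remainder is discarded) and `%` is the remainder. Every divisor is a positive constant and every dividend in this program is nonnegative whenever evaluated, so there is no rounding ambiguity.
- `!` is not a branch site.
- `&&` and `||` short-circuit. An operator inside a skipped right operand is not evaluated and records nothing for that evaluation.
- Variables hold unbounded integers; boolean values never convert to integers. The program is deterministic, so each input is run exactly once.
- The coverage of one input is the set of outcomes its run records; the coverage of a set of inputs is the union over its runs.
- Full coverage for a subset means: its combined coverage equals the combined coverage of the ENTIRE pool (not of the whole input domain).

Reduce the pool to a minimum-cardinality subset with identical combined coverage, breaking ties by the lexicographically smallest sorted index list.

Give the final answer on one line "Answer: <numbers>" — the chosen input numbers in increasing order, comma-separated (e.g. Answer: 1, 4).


run #1 (u=3, w=8) runs B1->F, B3->E, B2->F, B4->F; records B1=F, B2=F, B3=E, B4=F
run #2 (u=10, w=14) runs B1->F, B3->E, B2->T; records B1=F, B2=T, B3=E
run #3 (u=2, w=7) runs B1->F, B3->S, B2->F, B4->F; records B1=F, B2=F, B3=S, B4=F
run #4 (u=5, w=11) runs B1->F, B3->S, B2->F, B4->F; records B1=F, B2=F, B3=S, B4=F
run #5 (u=8, w=13) runs B1->F, B3->S, B2->F, B4->T; records B1=F, B2=F, B3=S, B4=T
run #6 (u=-1, w=6) runs B1->F, B3->E, B2->F, B4->F; records B1=F, B2=F, B3=E, B4=F
run #7 (u=3, w=3) runs B1->F, B3->S, B2->F, B4->F; records B1=F, B2=F, B3=S, B4=F
run #8 (u=6, w=9) runs B1->F, B3->S, B2->F, B4->F; records B1=F, B2=F, B3=S, B4=F
the full pool covers 7 outcomes: B1=F, B2=T, B2=F, B3=S, B3=E, B4=T, B4=F
checked all size-1 subsets: none covers 7 outcomes (max 4/7)
checked all size-2 subsets: none covers 7 outcomes (max 6/7)
inputs {1, 2, 5} (size 3) cover everything; no size-3 subset with a lexicographically smaller index list covers all 7
Answer: 1, 2, 5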